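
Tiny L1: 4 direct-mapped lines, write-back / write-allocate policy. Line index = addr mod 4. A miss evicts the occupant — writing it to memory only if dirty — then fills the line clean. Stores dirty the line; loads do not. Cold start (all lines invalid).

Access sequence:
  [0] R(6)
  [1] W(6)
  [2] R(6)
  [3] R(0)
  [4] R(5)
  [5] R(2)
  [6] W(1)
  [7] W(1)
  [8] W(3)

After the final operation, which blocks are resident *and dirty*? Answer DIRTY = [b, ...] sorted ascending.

DIRTY = [1, 3]

0: R B6 -> L2 miss  d=-]
1: W B6 -> L2 hit  d=D]
2: R B6 -> L2 hit  d=D]
3: R B0 -> L0 miss  d=-]
4: R B5 -> L1 miss  d=-]
5: R B2 -> L2 miss wb->B6  d=-]
6: W B1 -> L1 miss  d=D]
7: W B1 -> L1 hit  d=D]
8: W B3 -> L3 miss  d=D]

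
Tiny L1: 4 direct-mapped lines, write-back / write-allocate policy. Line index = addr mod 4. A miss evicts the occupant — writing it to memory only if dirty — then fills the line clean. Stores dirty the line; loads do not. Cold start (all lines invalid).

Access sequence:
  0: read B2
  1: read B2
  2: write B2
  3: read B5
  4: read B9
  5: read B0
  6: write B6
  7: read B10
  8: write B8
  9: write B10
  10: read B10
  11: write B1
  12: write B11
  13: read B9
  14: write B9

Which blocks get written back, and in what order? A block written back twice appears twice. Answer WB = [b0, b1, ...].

WB = [2, 6, 1]

0: R B2 → L2 miss [-]
1: R B2 → L2 hit [-]
2: W B2 → L2 hit [D]
3: R B5 → L1 miss [-]
4: R B9 → L1 miss [-]
5: R B0 → L0 miss [-]
6: W B6 → L2 miss wb→B2 [D]
7: R B10 → L2 miss wb→B6 [-]
8: W B8 → L0 miss [D]
9: W B10 → L2 hit [D]
10: R B10 → L2 hit [D]
11: W B1 → L1 miss [D]
12: W B11 → L3 miss [D]
13: R B9 → L1 miss wb→B1 [-]
14: W B9 → L1 hit [D]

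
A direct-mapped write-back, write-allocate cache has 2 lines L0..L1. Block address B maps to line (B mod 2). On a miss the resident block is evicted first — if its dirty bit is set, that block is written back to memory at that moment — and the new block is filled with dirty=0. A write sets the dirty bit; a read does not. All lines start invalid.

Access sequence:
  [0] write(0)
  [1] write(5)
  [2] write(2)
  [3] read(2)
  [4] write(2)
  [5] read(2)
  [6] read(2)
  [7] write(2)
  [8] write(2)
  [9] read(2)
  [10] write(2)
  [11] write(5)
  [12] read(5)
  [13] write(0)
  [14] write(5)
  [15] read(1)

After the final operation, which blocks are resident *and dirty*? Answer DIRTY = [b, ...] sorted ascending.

  0 | W B0 → L0 miss [D]
  1 | W B5 → L1 miss [D]
  2 | W B2 → L0 miss wb→B0 [D]
  3 | R B2 → L0 hit [D]
  4 | W B2 → L0 hit [D]
  5 | R B2 → L0 hit [D]
  6 | R B2 → L0 hit [D]
  7 | W B2 → L0 hit [D]
  8 | W B2 → L0 hit [D]
  9 | R B2 → L0 hit [D]
  10 | W B2 → L0 hit [D]
  11 | W B5 → L1 hit [D]
  12 | R B5 → L1 hit [D]
  13 | W B0 → L0 miss wb→B2 [D]
  14 | W B5 → L1 hit [D]
  15 | R B1 → L1 miss wb→B5 [-]

DIRTY = [0]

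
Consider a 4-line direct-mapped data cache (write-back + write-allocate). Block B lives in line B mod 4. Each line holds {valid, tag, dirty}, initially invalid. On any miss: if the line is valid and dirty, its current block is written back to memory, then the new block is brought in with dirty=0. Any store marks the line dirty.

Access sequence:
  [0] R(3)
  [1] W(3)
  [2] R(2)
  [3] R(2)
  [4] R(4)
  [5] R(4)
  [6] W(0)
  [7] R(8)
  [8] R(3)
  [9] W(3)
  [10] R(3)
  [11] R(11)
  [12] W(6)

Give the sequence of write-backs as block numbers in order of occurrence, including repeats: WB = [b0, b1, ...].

WB = [0, 3]

0: R B3 → L3 miss [-]
1: W B3 → L3 hit [D]
2: R B2 → L2 miss [-]
3: R B2 → L2 hit [-]
4: R B4 → L0 miss [-]
5: R B4 → L0 hit [-]
6: W B0 → L0 miss [D]
7: R B8 → L0 miss wb→B0 [-]
8: R B3 → L3 hit [D]
9: W B3 → L3 hit [D]
10: R B3 → L3 hit [D]
11: R B11 → L3 miss wb→B3 [-]
12: W B6 → L2 miss [D]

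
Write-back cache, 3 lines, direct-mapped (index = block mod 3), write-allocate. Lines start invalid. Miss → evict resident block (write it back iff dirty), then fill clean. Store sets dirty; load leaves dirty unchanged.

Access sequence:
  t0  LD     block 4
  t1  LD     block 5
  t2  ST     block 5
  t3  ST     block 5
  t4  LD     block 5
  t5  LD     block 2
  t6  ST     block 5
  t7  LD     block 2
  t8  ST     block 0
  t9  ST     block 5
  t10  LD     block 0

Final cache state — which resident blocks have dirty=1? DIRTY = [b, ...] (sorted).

0: R B4 -> L1 miss  d=-]
1: R B5 -> L2 miss  d=-]
2: W B5 -> L2 hit  d=D]
3: W B5 -> L2 hit  d=D]
4: R B5 -> L2 hit  d=D]
5: R B2 -> L2 miss wb->B5  d=-]
6: W B5 -> L2 miss  d=D]
7: R B2 -> L2 miss wb->B5  d=-]
8: W B0 -> L0 miss  d=D]
9: W B5 -> L2 miss  d=D]
10: R B0 -> L0 hit  d=D]

DIRTY = [0, 5]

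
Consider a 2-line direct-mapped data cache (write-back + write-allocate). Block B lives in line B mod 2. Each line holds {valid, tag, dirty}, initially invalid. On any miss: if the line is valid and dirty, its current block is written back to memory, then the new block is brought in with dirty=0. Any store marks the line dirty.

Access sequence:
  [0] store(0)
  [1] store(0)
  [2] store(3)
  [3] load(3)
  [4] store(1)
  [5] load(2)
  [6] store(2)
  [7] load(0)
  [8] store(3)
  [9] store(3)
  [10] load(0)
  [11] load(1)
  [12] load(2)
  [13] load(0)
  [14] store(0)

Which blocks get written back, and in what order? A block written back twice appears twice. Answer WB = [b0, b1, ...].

WB = [3, 0, 2, 1, 3]

  0 | W B0 → L0 miss [D]
  1 | W B0 → L0 hit [D]
  2 | W B3 → L1 miss [D]
  3 | R B3 → L1 hit [D]
  4 | W B1 → L1 miss wb→B3 [D]
  5 | R B2 → L0 miss wb→B0 [-]
  6 | W B2 → L0 hit [D]
  7 | R B0 → L0 miss wb→B2 [-]
  8 | W B3 → L1 miss wb→B1 [D]
  9 | W B3 → L1 hit [D]
  10 | R B0 → L0 hit [-]
  11 | R B1 → L1 miss wb→B3 [-]
  12 | R B2 → L0 miss [-]
  13 | R B0 → L0 miss [-]
  14 | W B0 → L0 hit [D]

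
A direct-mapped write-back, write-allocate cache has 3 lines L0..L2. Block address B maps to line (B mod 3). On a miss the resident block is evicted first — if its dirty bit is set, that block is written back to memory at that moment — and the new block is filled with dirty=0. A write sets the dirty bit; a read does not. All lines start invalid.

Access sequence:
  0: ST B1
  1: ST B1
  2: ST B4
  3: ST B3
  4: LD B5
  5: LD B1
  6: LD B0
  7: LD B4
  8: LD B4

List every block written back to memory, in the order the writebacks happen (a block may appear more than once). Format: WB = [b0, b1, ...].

0: W B1 → L1 miss [D]
1: W B1 → L1 hit [D]
2: W B4 → L1 miss wb→B1 [D]
3: W B3 → L0 miss [D]
4: R B5 → L2 miss [-]
5: R B1 → L1 miss wb→B4 [-]
6: R B0 → L0 miss wb→B3 [-]
7: R B4 → L1 miss [-]
8: R B4 → L1 hit [-]

WB = [1, 4, 3]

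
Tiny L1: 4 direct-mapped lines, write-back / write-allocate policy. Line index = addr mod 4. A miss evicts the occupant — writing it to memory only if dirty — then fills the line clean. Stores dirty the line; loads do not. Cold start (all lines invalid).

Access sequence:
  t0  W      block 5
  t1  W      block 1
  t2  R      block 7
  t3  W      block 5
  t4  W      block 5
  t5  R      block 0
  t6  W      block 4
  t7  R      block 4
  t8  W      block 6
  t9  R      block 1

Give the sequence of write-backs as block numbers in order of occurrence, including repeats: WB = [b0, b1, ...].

WB = [5, 1, 5]

  0 | W B5 → L1 miss [D]
  1 | W B1 → L1 miss wb→B5 [D]
  2 | R B7 → L3 miss [-]
  3 | W B5 → L1 miss wb→B1 [D]
  4 | W B5 → L1 hit [D]
  5 | R B0 → L0 miss [-]
  6 | W B4 → L0 miss [D]
  7 | R B4 → L0 hit [D]
  8 | W B6 → L2 miss [D]
  9 | R B1 → L1 miss wb→B5 [-]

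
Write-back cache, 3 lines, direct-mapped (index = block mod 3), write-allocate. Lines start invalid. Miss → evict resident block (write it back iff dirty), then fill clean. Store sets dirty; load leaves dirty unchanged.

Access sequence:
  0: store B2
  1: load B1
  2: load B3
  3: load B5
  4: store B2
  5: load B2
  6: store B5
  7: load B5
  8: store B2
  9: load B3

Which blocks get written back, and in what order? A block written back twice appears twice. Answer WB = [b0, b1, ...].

0: W B2 → L2 miss [D]
1: R B1 → L1 miss [-]
2: R B3 → L0 miss [-]
3: R B5 → L2 miss wb→B2 [-]
4: W B2 → L2 miss [D]
5: R B2 → L2 hit [D]
6: W B5 → L2 miss wb→B2 [D]
7: R B5 → L2 hit [D]
8: W B2 → L2 miss wb→B5 [D]
9: R B3 → L0 hit [-]

WB = [2, 2, 5]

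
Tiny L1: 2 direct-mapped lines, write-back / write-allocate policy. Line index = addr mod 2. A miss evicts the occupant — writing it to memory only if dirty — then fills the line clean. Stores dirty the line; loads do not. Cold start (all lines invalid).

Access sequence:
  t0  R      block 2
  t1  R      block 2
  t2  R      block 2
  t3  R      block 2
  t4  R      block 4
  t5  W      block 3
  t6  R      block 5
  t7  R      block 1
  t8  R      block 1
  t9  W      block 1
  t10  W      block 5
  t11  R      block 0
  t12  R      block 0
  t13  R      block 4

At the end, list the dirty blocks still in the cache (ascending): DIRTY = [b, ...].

0: R B2 -> L0 miss  d=-]
1: R B2 -> L0 hit  d=-]
2: R B2 -> L0 hit  d=-]
3: R B2 -> L0 hit  d=-]
4: R B4 -> L0 miss  d=-]
5: W B3 -> L1 miss  d=D]
6: R B5 -> L1 miss wb->B3  d=-]
7: R B1 -> L1 miss  d=-]
8: R B1 -> L1 hit  d=-]
9: W B1 -> L1 hit  d=D]
10: W B5 -> L1 miss wb->B1  d=D]
11: R B0 -> L0 miss  d=-]
12: R B0 -> L0 hit  d=-]
13: R B4 -> L0 miss  d=-]

DIRTY = [5]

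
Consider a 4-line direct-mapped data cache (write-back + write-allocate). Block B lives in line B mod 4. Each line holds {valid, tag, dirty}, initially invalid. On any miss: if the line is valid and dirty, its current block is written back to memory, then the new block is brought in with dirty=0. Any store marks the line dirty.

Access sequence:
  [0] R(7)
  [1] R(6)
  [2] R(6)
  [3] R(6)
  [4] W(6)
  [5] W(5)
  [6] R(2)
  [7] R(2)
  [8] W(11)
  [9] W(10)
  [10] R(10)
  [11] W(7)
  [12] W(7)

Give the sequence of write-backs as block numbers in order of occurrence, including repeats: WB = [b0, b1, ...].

0: R B7 → L3 miss [-]
1: R B6 → L2 miss [-]
2: R B6 → L2 hit [-]
3: R B6 → L2 hit [-]
4: W B6 → L2 hit [D]
5: W B5 → L1 miss [D]
6: R B2 → L2 miss wb→B6 [-]
7: R B2 → L2 hit [-]
8: W B11 → L3 miss [D]
9: W B10 → L2 miss [D]
10: R B10 → L2 hit [D]
11: W B7 → L3 miss wb→B11 [D]
12: W B7 → L3 hit [D]

WB = [6, 11]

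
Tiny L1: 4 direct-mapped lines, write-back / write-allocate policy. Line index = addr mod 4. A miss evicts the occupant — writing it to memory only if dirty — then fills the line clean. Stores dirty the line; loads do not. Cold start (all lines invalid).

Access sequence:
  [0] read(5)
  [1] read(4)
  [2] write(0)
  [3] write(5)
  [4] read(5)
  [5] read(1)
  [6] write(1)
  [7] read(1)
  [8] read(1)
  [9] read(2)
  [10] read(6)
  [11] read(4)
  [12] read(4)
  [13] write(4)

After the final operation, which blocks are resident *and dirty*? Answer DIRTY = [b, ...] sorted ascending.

DIRTY = [1, 4]

0: R B5 -> L1 miss  d=-]
1: R B4 -> L0 miss  d=-]
2: W B0 -> L0 miss  d=D]
3: W B5 -> L1 hit  d=D]
4: R B5 -> L1 hit  d=D]
5: R B1 -> L1 miss wb->B5  d=-]
6: W B1 -> L1 hit  d=D]
7: R B1 -> L1 hit  d=D]
8: R B1 -> L1 hit  d=D]
9: R B2 -> L2 miss  d=-]
10: R B6 -> L2 miss  d=-]
11: R B4 -> L0 miss wb->B0  d=-]
12: R B4 -> L0 hit  d=-]
13: W B4 -> L0 hit  d=D]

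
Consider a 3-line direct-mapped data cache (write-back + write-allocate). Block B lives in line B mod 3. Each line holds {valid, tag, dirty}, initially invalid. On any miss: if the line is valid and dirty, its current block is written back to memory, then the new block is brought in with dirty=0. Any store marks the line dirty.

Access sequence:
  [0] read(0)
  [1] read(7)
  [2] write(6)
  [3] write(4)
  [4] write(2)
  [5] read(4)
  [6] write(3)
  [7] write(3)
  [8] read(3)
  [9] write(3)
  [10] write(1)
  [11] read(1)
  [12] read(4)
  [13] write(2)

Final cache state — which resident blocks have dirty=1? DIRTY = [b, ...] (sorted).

DIRTY = [2, 3]

0: R B0 → L0 miss [-]
1: R B7 → L1 miss [-]
2: W B6 → L0 miss [D]
3: W B4 → L1 miss [D]
4: W B2 → L2 miss [D]
5: R B4 → L1 hit [D]
6: W B3 → L0 miss wb→B6 [D]
7: W B3 → L0 hit [D]
8: R B3 → L0 hit [D]
9: W B3 → L0 hit [D]
10: W B1 → L1 miss wb→B4 [D]
11: R B1 → L1 hit [D]
12: R B4 → L1 miss wb→B1 [-]
13: W B2 → L2 hit [D]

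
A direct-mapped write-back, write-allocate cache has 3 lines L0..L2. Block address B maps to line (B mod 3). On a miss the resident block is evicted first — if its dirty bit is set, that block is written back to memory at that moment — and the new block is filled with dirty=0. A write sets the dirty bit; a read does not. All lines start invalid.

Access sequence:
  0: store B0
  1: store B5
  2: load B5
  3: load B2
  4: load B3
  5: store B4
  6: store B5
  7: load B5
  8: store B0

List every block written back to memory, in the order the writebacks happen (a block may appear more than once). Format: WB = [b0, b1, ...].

0: W B0 → L0 miss [D]
1: W B5 → L2 miss [D]
2: R B5 → L2 hit [D]
3: R B2 → L2 miss wb→B5 [-]
4: R B3 → L0 miss wb→B0 [-]
5: W B4 → L1 miss [D]
6: W B5 → L2 miss [D]
7: R B5 → L2 hit [D]
8: W B0 → L0 miss [D]

WB = [5, 0]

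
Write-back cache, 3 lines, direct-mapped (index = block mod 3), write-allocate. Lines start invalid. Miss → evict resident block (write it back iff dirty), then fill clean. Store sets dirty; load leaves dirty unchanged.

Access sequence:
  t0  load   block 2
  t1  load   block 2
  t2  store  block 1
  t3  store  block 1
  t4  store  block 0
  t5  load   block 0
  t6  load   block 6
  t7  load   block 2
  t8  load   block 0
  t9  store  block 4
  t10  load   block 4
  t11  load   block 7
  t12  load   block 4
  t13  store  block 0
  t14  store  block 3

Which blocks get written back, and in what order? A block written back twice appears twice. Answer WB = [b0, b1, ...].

WB = [0, 1, 4, 0]

0: R B2 -> L2 miss  d=-]
1: R B2 -> L2 hit  d=-]
2: W B1 -> L1 miss  d=D]
3: W B1 -> L1 hit  d=D]
4: W B0 -> L0 miss  d=D]
5: R B0 -> L0 hit  d=D]
6: R B6 -> L0 miss wb->B0  d=-]
7: R B2 -> L2 hit  d=-]
8: R B0 -> L0 miss  d=-]
9: W B4 -> L1 miss wb->B1  d=D]
10: R B4 -> L1 hit  d=D]
11: R B7 -> L1 miss wb->B4  d=-]
12: R B4 -> L1 miss  d=-]
13: W B0 -> L0 hit  d=D]
14: W B3 -> L0 miss wb->B0  d=D]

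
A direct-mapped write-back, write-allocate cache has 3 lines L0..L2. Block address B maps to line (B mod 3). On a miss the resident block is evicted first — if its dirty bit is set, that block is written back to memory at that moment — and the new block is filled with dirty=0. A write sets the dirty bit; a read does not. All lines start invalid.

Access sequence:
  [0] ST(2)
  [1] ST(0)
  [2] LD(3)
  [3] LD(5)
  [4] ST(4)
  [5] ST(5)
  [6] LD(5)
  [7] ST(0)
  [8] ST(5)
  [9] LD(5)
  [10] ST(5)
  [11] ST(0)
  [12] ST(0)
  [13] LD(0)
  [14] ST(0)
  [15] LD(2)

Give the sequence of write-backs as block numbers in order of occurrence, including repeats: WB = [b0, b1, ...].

0: W B2 → L2 miss [D]
1: W B0 → L0 miss [D]
2: R B3 → L0 miss wb→B0 [-]
3: R B5 → L2 miss wb→B2 [-]
4: W B4 → L1 miss [D]
5: W B5 → L2 hit [D]
6: R B5 → L2 hit [D]
7: W B0 → L0 miss [D]
8: W B5 → L2 hit [D]
9: R B5 → L2 hit [D]
10: W B5 → L2 hit [D]
11: W B0 → L0 hit [D]
12: W B0 → L0 hit [D]
13: R B0 → L0 hit [D]
14: W B0 → L0 hit [D]
15: R B2 → L2 miss wb→B5 [-]

WB = [0, 2, 5]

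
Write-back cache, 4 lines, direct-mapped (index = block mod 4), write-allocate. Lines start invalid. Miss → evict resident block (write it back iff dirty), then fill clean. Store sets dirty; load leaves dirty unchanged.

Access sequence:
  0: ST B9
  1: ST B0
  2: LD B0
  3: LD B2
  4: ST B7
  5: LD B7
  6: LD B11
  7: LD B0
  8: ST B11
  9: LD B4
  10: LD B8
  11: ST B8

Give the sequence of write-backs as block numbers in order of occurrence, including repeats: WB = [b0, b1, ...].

WB = [7, 0]

0: W B9 -> L1 miss  d=D]
1: W B0 -> L0 miss  d=D]
2: R B0 -> L0 hit  d=D]
3: R B2 -> L2 miss  d=-]
4: W B7 -> L3 miss  d=D]
5: R B7 -> L3 hit  d=D]
6: R B11 -> L3 miss wb->B7  d=-]
7: R B0 -> L0 hit  d=D]
8: W B11 -> L3 hit  d=D]
9: R B4 -> L0 miss wb->B0  d=-]
10: R B8 -> L0 miss  d=-]
11: W B8 -> L0 hit  d=D]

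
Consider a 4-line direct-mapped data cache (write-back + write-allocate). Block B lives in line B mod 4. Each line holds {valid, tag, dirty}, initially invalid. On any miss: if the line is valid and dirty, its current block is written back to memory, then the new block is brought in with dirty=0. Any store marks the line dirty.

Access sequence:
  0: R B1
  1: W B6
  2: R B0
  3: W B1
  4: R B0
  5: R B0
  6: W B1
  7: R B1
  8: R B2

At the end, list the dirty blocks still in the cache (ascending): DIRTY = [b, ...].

DIRTY = [1]

  0 | R B1 → L1 miss [-]
  1 | W B6 → L2 miss [D]
  2 | R B0 → L0 miss [-]
  3 | W B1 → L1 hit [D]
  4 | R B0 → L0 hit [-]
  5 | R B0 → L0 hit [-]
  6 | W B1 → L1 hit [D]
  7 | R B1 → L1 hit [D]
  8 | R B2 → L2 miss wb→B6 [-]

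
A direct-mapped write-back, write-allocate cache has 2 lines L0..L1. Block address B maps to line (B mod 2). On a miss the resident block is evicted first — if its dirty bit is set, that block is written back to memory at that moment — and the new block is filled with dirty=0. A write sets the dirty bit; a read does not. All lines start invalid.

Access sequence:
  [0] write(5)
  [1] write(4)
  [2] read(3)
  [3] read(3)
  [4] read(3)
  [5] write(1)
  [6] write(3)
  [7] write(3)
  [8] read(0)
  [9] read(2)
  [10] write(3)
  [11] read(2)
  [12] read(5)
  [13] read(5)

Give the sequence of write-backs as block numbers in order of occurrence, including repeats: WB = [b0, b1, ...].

WB = [5, 1, 4, 3]

0: W B5 -> L1 miss  d=D]
1: W B4 -> L0 miss  d=D]
2: R B3 -> L1 miss wb->B5  d=-]
3: R B3 -> L1 hit  d=-]
4: R B3 -> L1 hit  d=-]
5: W B1 -> L1 miss  d=D]
6: W B3 -> L1 miss wb->B1  d=D]
7: W B3 -> L1 hit  d=D]
8: R B0 -> L0 miss wb->B4  d=-]
9: R B2 -> L0 miss  d=-]
10: W B3 -> L1 hit  d=D]
11: R B2 -> L0 hit  d=-]
12: R B5 -> L1 miss wb->B3  d=-]
13: R B5 -> L1 hit  d=-]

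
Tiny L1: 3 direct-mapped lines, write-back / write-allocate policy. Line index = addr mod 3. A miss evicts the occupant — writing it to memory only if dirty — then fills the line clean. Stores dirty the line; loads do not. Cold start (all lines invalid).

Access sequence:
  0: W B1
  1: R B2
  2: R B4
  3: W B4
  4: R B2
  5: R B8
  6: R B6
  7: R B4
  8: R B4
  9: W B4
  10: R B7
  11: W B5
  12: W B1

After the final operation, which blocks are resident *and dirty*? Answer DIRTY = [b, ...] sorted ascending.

DIRTY = [1, 5]

0: W B1 -> L1 miss  d=D]
1: R B2 -> L2 miss  d=-]
2: R B4 -> L1 miss wb->B1  d=-]
3: W B4 -> L1 hit  d=D]
4: R B2 -> L2 hit  d=-]
5: R B8 -> L2 miss  d=-]
6: R B6 -> L0 miss  d=-]
7: R B4 -> L1 hit  d=D]
8: R B4 -> L1 hit  d=D]
9: W B4 -> L1 hit  d=D]
10: R B7 -> L1 miss wb->B4  d=-]
11: W B5 -> L2 miss  d=D]
12: W B1 -> L1 miss  d=D]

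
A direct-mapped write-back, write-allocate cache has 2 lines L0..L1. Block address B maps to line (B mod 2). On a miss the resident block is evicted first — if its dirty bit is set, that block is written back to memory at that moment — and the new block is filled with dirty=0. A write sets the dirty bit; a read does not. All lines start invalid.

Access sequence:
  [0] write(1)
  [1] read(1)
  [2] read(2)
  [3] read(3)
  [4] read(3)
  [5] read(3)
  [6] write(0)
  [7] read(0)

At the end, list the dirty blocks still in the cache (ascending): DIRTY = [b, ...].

0: W B1 → L1 miss [D]
1: R B1 → L1 hit [D]
2: R B2 → L0 miss [-]
3: R B3 → L1 miss wb→B1 [-]
4: R B3 → L1 hit [-]
5: R B3 → L1 hit [-]
6: W B0 → L0 miss [D]
7: R B0 → L0 hit [D]

DIRTY = [0]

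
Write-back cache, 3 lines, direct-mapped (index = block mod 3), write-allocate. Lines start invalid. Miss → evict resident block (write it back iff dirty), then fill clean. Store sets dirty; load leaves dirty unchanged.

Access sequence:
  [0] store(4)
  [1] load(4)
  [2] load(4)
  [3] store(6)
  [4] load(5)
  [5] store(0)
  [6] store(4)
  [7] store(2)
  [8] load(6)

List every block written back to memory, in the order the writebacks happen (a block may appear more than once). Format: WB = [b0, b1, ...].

WB = [6, 0]

0: W B4 -> L1 miss  d=D]
1: R B4 -> L1 hit  d=D]
2: R B4 -> L1 hit  d=D]
3: W B6 -> L0 miss  d=D]
4: R B5 -> L2 miss  d=-]
5: W B0 -> L0 miss wb->B6  d=D]
6: W B4 -> L1 hit  d=D]
7: W B2 -> L2 miss  d=D]
8: R B6 -> L0 miss wb->B0  d=-]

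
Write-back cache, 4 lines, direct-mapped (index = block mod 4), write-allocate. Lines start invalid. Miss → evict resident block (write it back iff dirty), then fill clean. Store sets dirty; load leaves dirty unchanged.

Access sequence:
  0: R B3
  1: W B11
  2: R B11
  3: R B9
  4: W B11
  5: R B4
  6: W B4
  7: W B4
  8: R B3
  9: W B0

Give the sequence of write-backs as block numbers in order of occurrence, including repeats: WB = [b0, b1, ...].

WB = [11, 4]

0: R B3 -> L3 miss  d=-]
1: W B11 -> L3 miss  d=D]
2: R B11 -> L3 hit  d=D]
3: R B9 -> L1 miss  d=-]
4: W B11 -> L3 hit  d=D]
5: R B4 -> L0 miss  d=-]
6: W B4 -> L0 hit  d=D]
7: W B4 -> L0 hit  d=D]
8: R B3 -> L3 miss wb->B11  d=-]
9: W B0 -> L0 miss wb->B4  d=D]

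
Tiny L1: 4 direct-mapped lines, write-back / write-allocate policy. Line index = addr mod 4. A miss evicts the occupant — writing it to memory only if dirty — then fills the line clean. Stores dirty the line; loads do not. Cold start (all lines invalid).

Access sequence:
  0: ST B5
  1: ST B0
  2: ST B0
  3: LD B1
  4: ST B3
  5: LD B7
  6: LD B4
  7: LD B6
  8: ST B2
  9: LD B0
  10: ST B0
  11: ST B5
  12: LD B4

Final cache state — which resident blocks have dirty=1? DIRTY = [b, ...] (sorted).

  0 | W B5 → L1 miss [D]
  1 | W B0 → L0 miss [D]
  2 | W B0 → L0 hit [D]
  3 | R B1 → L1 miss wb→B5 [-]
  4 | W B3 → L3 miss [D]
  5 | R B7 → L3 miss wb→B3 [-]
  6 | R B4 → L0 miss wb→B0 [-]
  7 | R B6 → L2 miss [-]
  8 | W B2 → L2 miss [D]
  9 | R B0 → L0 miss [-]
  10 | W B0 → L0 hit [D]
  11 | W B5 → L1 miss [D]
  12 | R B4 → L0 miss wb→B0 [-]

DIRTY = [2, 5]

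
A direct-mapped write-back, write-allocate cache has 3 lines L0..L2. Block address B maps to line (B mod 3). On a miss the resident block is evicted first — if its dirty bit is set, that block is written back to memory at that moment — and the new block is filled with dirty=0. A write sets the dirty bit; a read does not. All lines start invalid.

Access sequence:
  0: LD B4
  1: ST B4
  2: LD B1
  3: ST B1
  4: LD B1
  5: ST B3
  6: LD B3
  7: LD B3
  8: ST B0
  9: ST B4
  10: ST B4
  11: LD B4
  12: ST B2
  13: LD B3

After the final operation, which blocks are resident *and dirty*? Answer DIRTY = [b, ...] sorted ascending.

  0 | R B4 → L1 miss [-]
  1 | W B4 → L1 hit [D]
  2 | R B1 → L1 miss wb→B4 [-]
  3 | W B1 → L1 hit [D]
  4 | R B1 → L1 hit [D]
  5 | W B3 → L0 miss [D]
  6 | R B3 → L0 hit [D]
  7 | R B3 → L0 hit [D]
  8 | W B0 → L0 miss wb→B3 [D]
  9 | W B4 → L1 miss wb→B1 [D]
  10 | W B4 → L1 hit [D]
  11 | R B4 → L1 hit [D]
  12 | W B2 → L2 miss [D]
  13 | R B3 → L0 miss wb→B0 [-]

DIRTY = [2, 4]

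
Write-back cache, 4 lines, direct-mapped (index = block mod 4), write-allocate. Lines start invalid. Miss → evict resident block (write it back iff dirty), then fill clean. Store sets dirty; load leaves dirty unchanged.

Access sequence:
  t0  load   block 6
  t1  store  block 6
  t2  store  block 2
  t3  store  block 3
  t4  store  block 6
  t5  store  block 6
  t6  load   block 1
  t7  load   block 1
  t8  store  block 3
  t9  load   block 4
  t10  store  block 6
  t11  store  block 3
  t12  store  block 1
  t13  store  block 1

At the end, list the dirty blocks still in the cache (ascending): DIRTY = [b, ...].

DIRTY = [1, 3, 6]

0: R B6 -> L2 miss  d=-]
1: W B6 -> L2 hit  d=D]
2: W B2 -> L2 miss wb->B6  d=D]
3: W B3 -> L3 miss  d=D]
4: W B6 -> L2 miss wb->B2  d=D]
5: W B6 -> L2 hit  d=D]
6: R B1 -> L1 miss  d=-]
7: R B1 -> L1 hit  d=-]
8: W B3 -> L3 hit  d=D]
9: R B4 -> L0 miss  d=-]
10: W B6 -> L2 hit  d=D]
11: W B3 -> L3 hit  d=D]
12: W B1 -> L1 hit  d=D]
13: W B1 -> L1 hit  d=D]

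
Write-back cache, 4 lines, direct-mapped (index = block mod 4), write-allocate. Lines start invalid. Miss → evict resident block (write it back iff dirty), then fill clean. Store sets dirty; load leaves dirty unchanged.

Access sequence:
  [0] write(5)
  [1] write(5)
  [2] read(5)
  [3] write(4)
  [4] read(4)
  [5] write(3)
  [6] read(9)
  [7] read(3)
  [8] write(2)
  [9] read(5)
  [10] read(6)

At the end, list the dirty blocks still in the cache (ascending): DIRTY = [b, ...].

DIRTY = [3, 4]

0: W B5 → L1 miss [D]
1: W B5 → L1 hit [D]
2: R B5 → L1 hit [D]
3: W B4 → L0 miss [D]
4: R B4 → L0 hit [D]
5: W B3 → L3 miss [D]
6: R B9 → L1 miss wb→B5 [-]
7: R B3 → L3 hit [D]
8: W B2 → L2 miss [D]
9: R B5 → L1 miss [-]
10: R B6 → L2 miss wb→B2 [-]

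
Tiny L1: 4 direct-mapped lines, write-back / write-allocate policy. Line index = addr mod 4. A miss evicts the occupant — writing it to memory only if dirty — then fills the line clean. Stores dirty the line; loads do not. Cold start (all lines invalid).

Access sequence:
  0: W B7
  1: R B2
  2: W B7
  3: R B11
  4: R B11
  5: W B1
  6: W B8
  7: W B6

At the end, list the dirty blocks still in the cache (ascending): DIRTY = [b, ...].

DIRTY = [1, 6, 8]

0: W B7 -> L3 miss  d=D]
1: R B2 -> L2 miss  d=-]
2: W B7 -> L3 hit  d=D]
3: R B11 -> L3 miss wb->B7  d=-]
4: R B11 -> L3 hit  d=-]
5: W B1 -> L1 miss  d=D]
6: W B8 -> L0 miss  d=D]
7: W B6 -> L2 miss  d=D]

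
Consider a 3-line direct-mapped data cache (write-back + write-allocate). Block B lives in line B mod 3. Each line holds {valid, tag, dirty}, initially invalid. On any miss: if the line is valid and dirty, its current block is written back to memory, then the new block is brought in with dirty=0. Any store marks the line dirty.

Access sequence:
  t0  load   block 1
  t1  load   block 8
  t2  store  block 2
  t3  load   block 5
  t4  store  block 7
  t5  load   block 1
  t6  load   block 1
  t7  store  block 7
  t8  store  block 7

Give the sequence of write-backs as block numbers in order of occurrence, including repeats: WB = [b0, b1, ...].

0: R B1 → L1 miss [-]
1: R B8 → L2 miss [-]
2: W B2 → L2 miss [D]
3: R B5 → L2 miss wb→B2 [-]
4: W B7 → L1 miss [D]
5: R B1 → L1 miss wb→B7 [-]
6: R B1 → L1 hit [-]
7: W B7 → L1 miss [D]
8: W B7 → L1 hit [D]

WB = [2, 7]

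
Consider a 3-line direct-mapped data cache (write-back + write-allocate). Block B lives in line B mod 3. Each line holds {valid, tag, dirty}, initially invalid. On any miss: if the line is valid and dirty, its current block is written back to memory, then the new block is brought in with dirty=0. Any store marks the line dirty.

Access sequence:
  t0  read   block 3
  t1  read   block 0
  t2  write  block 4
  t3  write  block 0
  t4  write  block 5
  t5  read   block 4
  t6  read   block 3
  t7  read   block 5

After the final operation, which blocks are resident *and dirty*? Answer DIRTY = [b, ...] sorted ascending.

DIRTY = [4, 5]

0: R B3 → L0 miss [-]
1: R B0 → L0 miss [-]
2: W B4 → L1 miss [D]
3: W B0 → L0 hit [D]
4: W B5 → L2 miss [D]
5: R B4 → L1 hit [D]
6: R B3 → L0 miss wb→B0 [-]
7: R B5 → L2 hit [D]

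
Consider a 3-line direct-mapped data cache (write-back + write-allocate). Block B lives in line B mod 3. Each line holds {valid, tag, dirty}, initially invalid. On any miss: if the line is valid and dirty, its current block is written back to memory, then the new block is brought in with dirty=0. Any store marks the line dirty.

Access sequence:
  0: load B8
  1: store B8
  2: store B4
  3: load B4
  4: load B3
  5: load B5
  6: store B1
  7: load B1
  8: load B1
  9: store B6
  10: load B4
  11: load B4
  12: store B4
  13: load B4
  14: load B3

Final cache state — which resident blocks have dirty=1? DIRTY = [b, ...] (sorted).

0: R B8 → L2 miss [-]
1: W B8 → L2 hit [D]
2: W B4 → L1 miss [D]
3: R B4 → L1 hit [D]
4: R B3 → L0 miss [-]
5: R B5 → L2 miss wb→B8 [-]
6: W B1 → L1 miss wb→B4 [D]
7: R B1 → L1 hit [D]
8: R B1 → L1 hit [D]
9: W B6 → L0 miss [D]
10: R B4 → L1 miss wb→B1 [-]
11: R B4 → L1 hit [-]
12: W B4 → L1 hit [D]
13: R B4 → L1 hit [D]
14: R B3 → L0 miss wb→B6 [-]

DIRTY = [4]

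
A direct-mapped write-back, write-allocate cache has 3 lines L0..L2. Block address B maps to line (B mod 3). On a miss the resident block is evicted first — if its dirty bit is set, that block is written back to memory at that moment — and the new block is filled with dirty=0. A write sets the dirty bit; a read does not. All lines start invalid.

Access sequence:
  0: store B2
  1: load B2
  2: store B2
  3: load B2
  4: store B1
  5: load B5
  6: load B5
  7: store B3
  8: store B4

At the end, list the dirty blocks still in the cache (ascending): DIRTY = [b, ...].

DIRTY = [3, 4]

0: W B2 → L2 miss [D]
1: R B2 → L2 hit [D]
2: W B2 → L2 hit [D]
3: R B2 → L2 hit [D]
4: W B1 → L1 miss [D]
5: R B5 → L2 miss wb→B2 [-]
6: R B5 → L2 hit [-]
7: W B3 → L0 miss [D]
8: W B4 → L1 miss wb→B1 [D]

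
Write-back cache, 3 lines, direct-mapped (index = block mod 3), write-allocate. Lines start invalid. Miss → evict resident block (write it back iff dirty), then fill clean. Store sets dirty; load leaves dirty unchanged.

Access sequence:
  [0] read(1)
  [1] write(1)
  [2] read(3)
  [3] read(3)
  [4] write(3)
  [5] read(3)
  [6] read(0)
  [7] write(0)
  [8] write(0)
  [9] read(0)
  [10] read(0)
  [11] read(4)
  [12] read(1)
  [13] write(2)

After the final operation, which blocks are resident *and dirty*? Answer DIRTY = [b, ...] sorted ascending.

0: R B1 -> L1 miss  d=-]
1: W B1 -> L1 hit  d=D]
2: R B3 -> L0 miss  d=-]
3: R B3 -> L0 hit  d=-]
4: W B3 -> L0 hit  d=D]
5: R B3 -> L0 hit  d=D]
6: R B0 -> L0 miss wb->B3  d=-]
7: W B0 -> L0 hit  d=D]
8: W B0 -> L0 hit  d=D]
9: R B0 -> L0 hit  d=D]
10: R B0 -> L0 hit  d=D]
11: R B4 -> L1 miss wb->B1  d=-]
12: R B1 -> L1 miss  d=-]
13: W B2 -> L2 miss  d=D]

DIRTY = [0, 2]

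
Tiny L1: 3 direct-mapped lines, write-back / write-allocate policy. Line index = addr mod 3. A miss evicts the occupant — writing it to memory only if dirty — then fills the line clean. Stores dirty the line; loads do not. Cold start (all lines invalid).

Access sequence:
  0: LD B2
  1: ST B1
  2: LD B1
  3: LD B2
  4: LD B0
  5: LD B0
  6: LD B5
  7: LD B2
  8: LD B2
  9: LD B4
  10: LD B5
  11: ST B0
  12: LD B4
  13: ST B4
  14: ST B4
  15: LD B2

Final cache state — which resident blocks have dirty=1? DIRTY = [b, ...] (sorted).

0: R B2 → L2 miss [-]
1: W B1 → L1 miss [D]
2: R B1 → L1 hit [D]
3: R B2 → L2 hit [-]
4: R B0 → L0 miss [-]
5: R B0 → L0 hit [-]
6: R B5 → L2 miss [-]
7: R B2 → L2 miss [-]
8: R B2 → L2 hit [-]
9: R B4 → L1 miss wb→B1 [-]
10: R B5 → L2 miss [-]
11: W B0 → L0 hit [D]
12: R B4 → L1 hit [-]
13: W B4 → L1 hit [D]
14: W B4 → L1 hit [D]
15: R B2 → L2 miss [-]

DIRTY = [0, 4]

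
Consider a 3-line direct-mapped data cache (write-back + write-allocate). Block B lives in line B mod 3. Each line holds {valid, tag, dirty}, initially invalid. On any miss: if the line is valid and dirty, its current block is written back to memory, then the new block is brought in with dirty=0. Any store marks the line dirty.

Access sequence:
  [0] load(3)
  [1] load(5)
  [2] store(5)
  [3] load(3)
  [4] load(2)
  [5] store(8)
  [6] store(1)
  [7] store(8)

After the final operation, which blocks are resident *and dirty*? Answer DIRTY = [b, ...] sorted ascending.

0: R B3 -> L0 miss  d=-]
1: R B5 -> L2 miss  d=-]
2: W B5 -> L2 hit  d=D]
3: R B3 -> L0 hit  d=-]
4: R B2 -> L2 miss wb->B5  d=-]
5: W B8 -> L2 miss  d=D]
6: W B1 -> L1 miss  d=D]
7: W B8 -> L2 hit  d=D]

DIRTY = [1, 8]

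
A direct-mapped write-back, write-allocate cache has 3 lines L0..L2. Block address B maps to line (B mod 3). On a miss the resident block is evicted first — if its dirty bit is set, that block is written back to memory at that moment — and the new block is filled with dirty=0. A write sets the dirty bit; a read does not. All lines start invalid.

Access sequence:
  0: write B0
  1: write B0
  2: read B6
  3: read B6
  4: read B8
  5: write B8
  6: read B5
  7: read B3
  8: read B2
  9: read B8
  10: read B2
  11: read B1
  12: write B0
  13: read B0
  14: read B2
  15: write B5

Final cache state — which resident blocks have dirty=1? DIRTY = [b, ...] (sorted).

0: W B0 → L0 miss [D]
1: W B0 → L0 hit [D]
2: R B6 → L0 miss wb→B0 [-]
3: R B6 → L0 hit [-]
4: R B8 → L2 miss [-]
5: W B8 → L2 hit [D]
6: R B5 → L2 miss wb→B8 [-]
7: R B3 → L0 miss [-]
8: R B2 → L2 miss [-]
9: R B8 → L2 miss [-]
10: R B2 → L2 miss [-]
11: R B1 → L1 miss [-]
12: W B0 → L0 miss [D]
13: R B0 → L0 hit [D]
14: R B2 → L2 hit [-]
15: W B5 → L2 miss [D]

DIRTY = [0, 5]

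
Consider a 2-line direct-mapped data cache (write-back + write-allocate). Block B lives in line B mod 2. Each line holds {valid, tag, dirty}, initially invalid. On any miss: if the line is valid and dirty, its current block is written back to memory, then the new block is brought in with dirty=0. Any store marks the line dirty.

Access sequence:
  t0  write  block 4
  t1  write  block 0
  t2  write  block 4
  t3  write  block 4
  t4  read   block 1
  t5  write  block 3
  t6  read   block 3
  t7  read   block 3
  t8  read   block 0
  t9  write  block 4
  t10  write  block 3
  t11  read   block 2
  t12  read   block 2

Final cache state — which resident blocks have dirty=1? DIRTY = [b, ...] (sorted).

DIRTY = [3]

  0 | W B4 → L0 miss [D]
  1 | W B0 → L0 miss wb→B4 [D]
  2 | W B4 → L0 miss wb→B0 [D]
  3 | W B4 → L0 hit [D]
  4 | R B1 → L1 miss [-]
  5 | W B3 → L1 miss [D]
  6 | R B3 → L1 hit [D]
  7 | R B3 → L1 hit [D]
  8 | R B0 → L0 miss wb→B4 [-]
  9 | W B4 → L0 miss [D]
  10 | W B3 → L1 hit [D]
  11 | R B2 → L0 miss wb→B4 [-]
  12 | R B2 → L0 hit [-]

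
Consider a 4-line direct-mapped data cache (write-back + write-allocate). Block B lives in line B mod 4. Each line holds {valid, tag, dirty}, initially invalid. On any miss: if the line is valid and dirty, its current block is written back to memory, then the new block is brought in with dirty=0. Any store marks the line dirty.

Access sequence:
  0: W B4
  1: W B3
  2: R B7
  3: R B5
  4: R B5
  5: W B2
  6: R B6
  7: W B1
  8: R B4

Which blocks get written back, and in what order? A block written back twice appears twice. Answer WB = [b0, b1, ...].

WB = [3, 2]

  0 | W B4 → L0 miss [D]
  1 | W B3 → L3 miss [D]
  2 | R B7 → L3 miss wb→B3 [-]
  3 | R B5 → L1 miss [-]
  4 | R B5 → L1 hit [-]
  5 | W B2 → L2 miss [D]
  6 | R B6 → L2 miss wb→B2 [-]
  7 | W B1 → L1 miss [D]
  8 | R B4 → L0 hit [D]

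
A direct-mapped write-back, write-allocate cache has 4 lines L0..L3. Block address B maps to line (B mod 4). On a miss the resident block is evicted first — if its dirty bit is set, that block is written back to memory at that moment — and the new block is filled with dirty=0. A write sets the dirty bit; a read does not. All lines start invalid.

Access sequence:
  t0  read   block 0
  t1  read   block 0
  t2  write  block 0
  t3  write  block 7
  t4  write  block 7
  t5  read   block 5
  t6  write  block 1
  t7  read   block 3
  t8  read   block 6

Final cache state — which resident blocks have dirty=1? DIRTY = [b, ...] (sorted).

0: R B0 → L0 miss [-]
1: R B0 → L0 hit [-]
2: W B0 → L0 hit [D]
3: W B7 → L3 miss [D]
4: W B7 → L3 hit [D]
5: R B5 → L1 miss [-]
6: W B1 → L1 miss [D]
7: R B3 → L3 miss wb→B7 [-]
8: R B6 → L2 miss [-]

DIRTY = [0, 1]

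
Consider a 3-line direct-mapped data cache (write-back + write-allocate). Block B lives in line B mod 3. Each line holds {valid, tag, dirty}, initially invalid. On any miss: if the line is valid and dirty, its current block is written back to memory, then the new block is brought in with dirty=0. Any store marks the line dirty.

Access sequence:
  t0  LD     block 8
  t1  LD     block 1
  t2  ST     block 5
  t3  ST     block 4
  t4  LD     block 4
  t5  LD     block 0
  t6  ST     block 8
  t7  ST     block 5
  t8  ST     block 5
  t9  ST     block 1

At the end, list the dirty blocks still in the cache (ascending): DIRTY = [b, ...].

DIRTY = [1, 5]

  0 | R B8 → L2 miss [-]
  1 | R B1 → L1 miss [-]
  2 | W B5 → L2 miss [D]
  3 | W B4 → L1 miss [D]
  4 | R B4 → L1 hit [D]
  5 | R B0 → L0 miss [-]
  6 | W B8 → L2 miss wb→B5 [D]
  7 | W B5 → L2 miss wb→B8 [D]
  8 | W B5 → L2 hit [D]
  9 | W B1 → L1 miss wb→B4 [D]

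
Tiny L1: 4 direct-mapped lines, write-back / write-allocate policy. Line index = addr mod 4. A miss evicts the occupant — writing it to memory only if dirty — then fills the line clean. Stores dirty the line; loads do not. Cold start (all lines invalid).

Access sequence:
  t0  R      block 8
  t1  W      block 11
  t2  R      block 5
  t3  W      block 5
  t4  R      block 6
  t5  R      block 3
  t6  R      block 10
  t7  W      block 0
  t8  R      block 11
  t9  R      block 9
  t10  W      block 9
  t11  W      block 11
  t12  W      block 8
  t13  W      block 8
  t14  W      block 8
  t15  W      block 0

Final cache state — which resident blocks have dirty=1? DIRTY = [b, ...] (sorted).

0: R B8 → L0 miss [-]
1: W B11 → L3 miss [D]
2: R B5 → L1 miss [-]
3: W B5 → L1 hit [D]
4: R B6 → L2 miss [-]
5: R B3 → L3 miss wb→B11 [-]
6: R B10 → L2 miss [-]
7: W B0 → L0 miss [D]
8: R B11 → L3 miss [-]
9: R B9 → L1 miss wb→B5 [-]
10: W B9 → L1 hit [D]
11: W B11 → L3 hit [D]
12: W B8 → L0 miss wb→B0 [D]
13: W B8 → L0 hit [D]
14: W B8 → L0 hit [D]
15: W B0 → L0 miss wb→B8 [D]

DIRTY = [0, 9, 11]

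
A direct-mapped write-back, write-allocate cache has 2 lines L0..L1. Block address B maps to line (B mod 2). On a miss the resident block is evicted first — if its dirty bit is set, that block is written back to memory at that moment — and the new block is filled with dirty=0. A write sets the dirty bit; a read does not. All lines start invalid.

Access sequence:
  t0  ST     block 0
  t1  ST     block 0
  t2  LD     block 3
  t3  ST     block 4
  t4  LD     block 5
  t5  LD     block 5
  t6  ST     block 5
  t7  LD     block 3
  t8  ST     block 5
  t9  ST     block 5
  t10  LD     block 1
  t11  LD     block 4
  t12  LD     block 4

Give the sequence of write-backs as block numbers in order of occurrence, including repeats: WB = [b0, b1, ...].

WB = [0, 5, 5]

0: W B0 -> L0 miss  d=D]
1: W B0 -> L0 hit  d=D]
2: R B3 -> L1 miss  d=-]
3: W B4 -> L0 miss wb->B0  d=D]
4: R B5 -> L1 miss  d=-]
5: R B5 -> L1 hit  d=-]
6: W B5 -> L1 hit  d=D]
7: R B3 -> L1 miss wb->B5  d=-]
8: W B5 -> L1 miss  d=D]
9: W B5 -> L1 hit  d=D]
10: R B1 -> L1 miss wb->B5  d=-]
11: R B4 -> L0 hit  d=D]
12: R B4 -> L0 hit  d=D]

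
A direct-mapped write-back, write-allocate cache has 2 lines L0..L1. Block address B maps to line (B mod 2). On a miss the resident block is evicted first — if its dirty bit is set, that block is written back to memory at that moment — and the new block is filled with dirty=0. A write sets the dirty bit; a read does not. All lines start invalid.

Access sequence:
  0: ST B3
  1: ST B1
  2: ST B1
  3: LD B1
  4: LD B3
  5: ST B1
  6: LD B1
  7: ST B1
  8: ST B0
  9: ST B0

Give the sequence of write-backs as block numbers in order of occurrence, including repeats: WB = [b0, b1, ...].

  0 | W B3 → L1 miss [D]
  1 | W B1 → L1 miss wb→B3 [D]
  2 | W B1 → L1 hit [D]
  3 | R B1 → L1 hit [D]
  4 | R B3 → L1 miss wb→B1 [-]
  5 | W B1 → L1 miss [D]
  6 | R B1 → L1 hit [D]
  7 | W B1 → L1 hit [D]
  8 | W B0 → L0 miss [D]
  9 | W B0 → L0 hit [D]

WB = [3, 1]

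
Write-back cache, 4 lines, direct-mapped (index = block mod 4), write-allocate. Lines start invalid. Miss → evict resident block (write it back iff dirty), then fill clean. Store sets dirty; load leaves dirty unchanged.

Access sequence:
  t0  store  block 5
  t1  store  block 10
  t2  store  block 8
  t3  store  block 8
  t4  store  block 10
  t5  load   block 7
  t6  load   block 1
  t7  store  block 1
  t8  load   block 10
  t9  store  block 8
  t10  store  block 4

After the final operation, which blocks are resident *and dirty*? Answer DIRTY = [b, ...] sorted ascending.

DIRTY = [1, 4, 10]

0: W B5 -> L1 miss  d=D]
1: W B10 -> L2 miss  d=D]
2: W B8 -> L0 miss  d=D]
3: W B8 -> L0 hit  d=D]
4: W B10 -> L2 hit  d=D]
5: R B7 -> L3 miss  d=-]
6: R B1 -> L1 miss wb->B5  d=-]
7: W B1 -> L1 hit  d=D]
8: R B10 -> L2 hit  d=D]
9: W B8 -> L0 hit  d=D]
10: W B4 -> L0 miss wb->B8  d=D]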